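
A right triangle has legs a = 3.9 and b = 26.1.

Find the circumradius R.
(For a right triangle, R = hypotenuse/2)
Hypotenuse c = √(a² + b²) = √(15.21 + 681.21) = √696.42 ≈ 26.3898
R = c/2 ≈ 26.3898/2 ≈ 13.1949

R = 13.19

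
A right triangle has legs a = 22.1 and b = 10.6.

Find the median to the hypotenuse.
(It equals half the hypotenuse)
Hypotenuse c = √(a² + b²) = √(488.41 + 112.36) = √600.77 ≈ 24.5106
Median to hypotenuse = c/2 ≈ 24.5106/2 ≈ 12.2553

Median = 12.26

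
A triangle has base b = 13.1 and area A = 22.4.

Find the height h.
A = ½·b·h  ⇒  h = 2A/b = 2·22.4/13.1 = 44.8/13.1 ≈ 3.41985

h = 3.42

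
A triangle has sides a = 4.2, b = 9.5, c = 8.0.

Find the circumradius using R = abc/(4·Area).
First find the area with Heron's formula.
s = (4.2 + 9.5 + 8.0)/2 = 10.85
Area = √(s(s−a)(s−b)(s−c)) = √(10.85·6.65·1.35·2.85) ≈ √277.607 ≈ 16.6615
abc = 4.2·9.5·8.0 = 319.2
R = abc/(4·Area) ≈ 319.2/(4·16.6615) = 319.2/66.6461 ≈ 4.78947

R = 4.789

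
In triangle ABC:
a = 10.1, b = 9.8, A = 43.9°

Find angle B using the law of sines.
a/sin(A) = b/sin(B)  ⇒  sin(B) = b·sin(A)/a = 9.8·sin(43.9°)/10.1
sin(43.9°) ≈ 0.693402
sin(B) ≈ 9.8·0.693402/10.1 ≈ 6.79534/10.1 ≈ 0.672806
B = arcsin(0.672806) ≈ 42.284°
(Since b ≤ a we need B ≤ A, so the obtuse alternative 180° − 42.284° ≈ 137.716° is rejected.)

B = 42.28°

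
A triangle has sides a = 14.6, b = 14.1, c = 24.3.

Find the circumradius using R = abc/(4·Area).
First find the area with Heron's formula.
s = (14.6 + 14.1 + 24.3)/2 = 26.5
Area = √(s(s−a)(s−b)(s−c)) = √(26.5·11.9·12.4·2.2) ≈ √8602.75 ≈ 92.751
abc = 14.6·14.1·24.3 = 5002.398
R = abc/(4·Area) ≈ 5002.398/(4·92.751) = 5002.398/371.004 ≈ 13.4834

R = 13.48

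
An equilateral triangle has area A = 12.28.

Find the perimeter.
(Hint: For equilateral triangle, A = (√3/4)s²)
A = (√3/4)s²  ⇒  s² = 4A/√3 = 4·12.28/√3 = 49.12/1.73205 ≈ 28.3594
s ≈ √28.3594 ≈ 5.32536
Perimeter = 3s ≈ 3·5.32536 ≈ 15.9761

Perimeter = 15.98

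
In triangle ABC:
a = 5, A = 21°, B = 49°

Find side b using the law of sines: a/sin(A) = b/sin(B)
a/sin(A) = b/sin(B)  ⇒  b = a·sin(B)/sin(A) = 5·sin(49°)/sin(21°)
sin(49°) ≈ 0.75471, sin(21°) ≈ 0.358368
b ≈ 5·0.75471/0.358368 ≈ 3.77355/0.358368 ≈ 10.5298

b = 10.53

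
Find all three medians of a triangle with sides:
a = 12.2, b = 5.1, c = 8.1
Median formula: m_a = ½√(2b² + 2c² − a²) (and cyclically). a² = 148.84, b² = 26.01, c² = 65.61.
m_a = ½√(2·26.01 + 2·65.61 − 148.84) = ½√34.4 ≈ ½·5.86515 ≈ 2.93258
m_b = ½√(2·148.84 + 2·65.61 − 26.01) = ½√402.89 ≈ ½·20.0721 ≈ 10.0361
m_c = ½√(2·148.84 + 2·26.01 − 65.61) = ½√284.09 ≈ ½·16.855 ≈ 8.42748

m_a = 2.933, m_b = 10.04, m_c = 8.427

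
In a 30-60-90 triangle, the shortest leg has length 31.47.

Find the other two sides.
In a 30-60-90 triangle the sides are in ratio 1 : √3 : 2 (short leg : long leg : hypotenuse).
Long leg = 31.47·√3 ≈ 31.47·1.73205 ≈ 54.5076
Hypotenuse = 2·31.47 = 62.94

Long leg = 31.47√3 = 54.51, Hypotenuse = 62.94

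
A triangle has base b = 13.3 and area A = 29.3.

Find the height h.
A = ½·b·h  ⇒  h = 2A/b = 2·29.3/13.3 = 58.6/13.3 ≈ 4.40602

h = 4.406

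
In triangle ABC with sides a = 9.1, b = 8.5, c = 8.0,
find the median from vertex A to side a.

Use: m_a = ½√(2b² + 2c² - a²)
m_a = ½√(2·8.5² + 2·8.0² − 9.1²) = ½√(2·72.25 + 2·64 − 82.81) = ½√(144.5 + 128 − 82.81) = ½√189.69
√189.69 ≈ 13.7728, so m_a ≈ 6.8864

m_a = 6.886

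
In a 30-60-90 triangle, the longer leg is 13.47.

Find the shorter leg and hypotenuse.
In a 30-60-90 triangle the sides are in ratio 1 : √3 : 2, so short leg = long leg/√3 and hypotenuse = 2·(short leg).
Short leg = 13.47/√3 ≈ 13.47/1.73205 ≈ 7.77691
Hypotenuse = 2·7.77691 ≈ 15.5538

Short leg = 7.777, Hypotenuse = 15.55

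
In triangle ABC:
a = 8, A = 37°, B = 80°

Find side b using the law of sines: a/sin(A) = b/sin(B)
a/sin(A) = b/sin(B)  ⇒  b = a·sin(B)/sin(A) = 8·sin(80°)/sin(37°)
sin(80°) ≈ 0.984808, sin(37°) ≈ 0.601815
b ≈ 8·0.984808/0.601815 ≈ 7.87846/0.601815 ≈ 13.0912

b = 13.09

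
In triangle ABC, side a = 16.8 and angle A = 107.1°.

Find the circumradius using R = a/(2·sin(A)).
R = a/(2·sin(A)) = 16.8/(2·sin(107.1°))
sin(107.1°) ≈ 0.955793
R ≈ 16.8/(2·0.955793) = 16.8/1.91159 ≈ 8.78851

R = 8.789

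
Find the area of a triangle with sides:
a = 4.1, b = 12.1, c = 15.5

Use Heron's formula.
s = (4.1 + 12.1 + 15.5)/2 = 31.7/2 = 15.85
s − a = 11.75, s − b = 3.75, s − c = 0.35
s(s−a)(s−b)(s−c) = 15.85·11.75·3.75·0.35 ≈ 244.437
Area = √244.437 ≈ 15.6345

Area = 15.63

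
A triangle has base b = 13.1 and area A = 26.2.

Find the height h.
A = ½·b·h  ⇒  h = 2A/b = 2·26.2/13.1 = 52.4/13.1 ≈ 4

h = 4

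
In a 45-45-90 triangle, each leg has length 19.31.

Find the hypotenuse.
In a 45-45-90 triangle the sides are in ratio 1 : 1 : √2, so hypotenuse = leg·√2.
Hypotenuse = 19.31·√2 ≈ 19.31·1.41421 ≈ 27.3085

Hypotenuse = 19.31√2 = 27.31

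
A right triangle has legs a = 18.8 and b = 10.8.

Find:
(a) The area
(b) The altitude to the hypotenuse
(a) The legs are perpendicular, so Area = ½·a·b = ½·18.8·10.8 = ½·203.04 = 101.52
(b) Hypotenuse c = √(a² + b²) = √(353.44 + 116.64) = √470.08 ≈ 21.6813
    Area = ½·c·h_c  ⇒  h_c = 2·Area/c = 203.04/21.6813 ≈ 9.36474

Area = 101.52, h_c = 9.365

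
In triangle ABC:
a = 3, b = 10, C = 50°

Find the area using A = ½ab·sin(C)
A = ½·a·b·sin(C) = ½·3·10·sin(50°)
sin(50°) ≈ 0.766044
A ≈ ½·30·0.766044 = 15·0.766044 ≈ 11.4907

Area = 11.49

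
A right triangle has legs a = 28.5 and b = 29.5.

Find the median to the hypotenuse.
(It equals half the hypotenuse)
Hypotenuse c = √(a² + b²) = √(812.25 + 870.25) = √1682.5 ≈ 41.0183
Median to hypotenuse = c/2 ≈ 41.0183/2 ≈ 20.5091

Median = 20.51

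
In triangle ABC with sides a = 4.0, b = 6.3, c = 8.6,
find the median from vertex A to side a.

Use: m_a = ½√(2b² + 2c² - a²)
m_a = ½√(2·6.3² + 2·8.6² − 4.0²) = ½√(2·39.69 + 2·73.96 − 16) = ½√(79.38 + 147.92 − 16) = ½√211.3
√211.3 ≈ 14.5362, so m_a ≈ 7.26808

m_a = 7.268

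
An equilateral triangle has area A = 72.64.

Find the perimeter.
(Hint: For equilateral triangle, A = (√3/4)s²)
A = (√3/4)s²  ⇒  s² = 4A/√3 = 4·72.64/√3 = 290.56/1.73205 ≈ 167.755
s ≈ √167.755 ≈ 12.952
Perimeter = 3s ≈ 3·12.952 ≈ 38.8561

Perimeter = 38.86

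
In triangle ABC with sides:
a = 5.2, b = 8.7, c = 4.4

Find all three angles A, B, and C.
Law of cosines for each angle (a² = 27.04, b² = 75.69, c² = 19.36):
cos(A) = (b² + c² − a²)/(2bc) = (75.69 + 19.36 − 27.04)/(2·8.7·4.4) = 68.01/76.56 ≈ 0.888323  ⇒  A ≈ 27.3367°
cos(B) = (a² + c² − b²)/(2ac) = (27.04 + 19.36 − 75.69)/(2·5.2·4.4) = -29.29/45.76 ≈ -0.640079  ⇒  B ≈ 129.798°
cos(C) = (a² + b² − c²)/(2ab) = (27.04 + 75.69 − 19.36)/(2·5.2·8.7) = 83.37/90.48 ≈ 0.921419  ⇒  C ≈ 22.8656°
Check: A + B + C ≈ 180°

A = 27.34°, B = 129.8°, C = 22.87°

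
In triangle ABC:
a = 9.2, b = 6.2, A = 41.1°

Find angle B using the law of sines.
a/sin(A) = b/sin(B)  ⇒  sin(B) = b·sin(A)/a = 6.2·sin(41.1°)/9.2
sin(41.1°) ≈ 0.657375
sin(B) ≈ 6.2·0.657375/9.2 ≈ 4.07573/9.2 ≈ 0.443014
B = arcsin(0.443014) ≈ 26.2963°
(Since b ≤ a we need B ≤ A, so the obtuse alternative 180° − 26.2963° ≈ 153.704° is rejected.)

B = 26.3°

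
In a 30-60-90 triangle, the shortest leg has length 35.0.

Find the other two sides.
In a 30-60-90 triangle the sides are in ratio 1 : √3 : 2 (short leg : long leg : hypotenuse).
Long leg = 35.0·√3 ≈ 35.0·1.73205 ≈ 60.6218
Hypotenuse = 2·35.0 = 70

Long leg = 35.0√3 = 60.62, Hypotenuse = 70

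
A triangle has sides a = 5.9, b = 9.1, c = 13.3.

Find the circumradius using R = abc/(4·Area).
First find the area with Heron's formula.
s = (5.9 + 9.1 + 13.3)/2 = 14.15
Area = √(s(s−a)(s−b)(s−c)) = √(14.15·8.25·5.05·0.85) ≈ √501.096 ≈ 22.3852
abc = 5.9·9.1·13.3 = 714.077
R = abc/(4·Area) ≈ 714.077/(4·22.3852) = 714.077/89.5407 ≈ 7.97489

R = 7.975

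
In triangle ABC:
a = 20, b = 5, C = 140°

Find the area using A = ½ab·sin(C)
A = ½·a·b·sin(C) = ½·20·5·sin(140°)
sin(140°) ≈ 0.642788
A ≈ ½·100·0.642788 = 50·0.642788 ≈ 32.1394

Area = 32.14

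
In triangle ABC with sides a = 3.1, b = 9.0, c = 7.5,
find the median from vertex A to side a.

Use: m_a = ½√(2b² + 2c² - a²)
m_a = ½√(2·9.0² + 2·7.5² − 3.1²) = ½√(2·81 + 2·56.25 − 9.61) = ½√(162 + 112.5 − 9.61) = ½√264.89
√264.89 ≈ 16.2754, so m_a ≈ 8.13772

m_a = 8.138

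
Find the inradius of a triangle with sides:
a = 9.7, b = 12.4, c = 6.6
r = Area/s where s is the semi-perimeter.
s = (9.7 + 12.4 + 6.6)/2 = 28.7/2 = 14.35
Area = √(s(s−a)(s−b)(s−c)) = √(14.35·4.65·1.95·7.75) ≈ √1008.42 ≈ 31.7556
r ≈ 31.7556/14.35 ≈ 2.21294

r = 2.213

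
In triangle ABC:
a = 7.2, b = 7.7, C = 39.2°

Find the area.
Two sides and the included angle (SAS): A = ½·a·b·sin(C) = ½·7.2·7.7·sin(39.2°)
sin(39.2°) ≈ 0.632029
A ≈ ½·55.44·0.632029 = 27.72·0.632029 ≈ 17.5199

Area = 17.52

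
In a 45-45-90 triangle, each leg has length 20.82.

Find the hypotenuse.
In a 45-45-90 triangle the sides are in ratio 1 : 1 : √2, so hypotenuse = leg·√2.
Hypotenuse = 20.82·√2 ≈ 20.82·1.41421 ≈ 29.4439

Hypotenuse = 20.82√2 = 29.44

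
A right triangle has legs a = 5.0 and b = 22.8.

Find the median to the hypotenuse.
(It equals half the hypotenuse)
Hypotenuse c = √(a² + b²) = √(25 + 519.84) = √544.84 ≈ 23.3418
Median to hypotenuse = c/2 ≈ 23.3418/2 ≈ 11.6709

Median = 11.67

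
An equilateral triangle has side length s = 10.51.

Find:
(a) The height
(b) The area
(a) The height splits the triangle into two 30-60-90 halves: h = s·√3/2 = 10.51·1.73205/2 ≈ 18.2039/2 ≈ 9.10193
(b) Area = (√3/4)·s² = (√3/4)·10.51² = (√3/4)·110.4601 ≈ 0.433013·110.4601 ≈ 47.8306

Height = 9.102, Area = 47.83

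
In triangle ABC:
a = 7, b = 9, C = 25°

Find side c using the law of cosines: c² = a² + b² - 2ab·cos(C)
c² = 7² + 9² − 2·7·9·cos(25°)
cos(25°) ≈ 0.906308
c² ≈ 49 + 81 − 126·(0.906308) ≈ 130 − 114.195 ≈ 15.8052
c ≈ √15.8052 ≈ 3.97558

c = 3.976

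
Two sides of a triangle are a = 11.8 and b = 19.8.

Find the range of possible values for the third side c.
Triangle inequality: |a − b| < c < a + b
|a − b| = |11.8 − 19.8| = 8
a + b = 11.8 + 19.8 = 31.6

8 < c < 31.6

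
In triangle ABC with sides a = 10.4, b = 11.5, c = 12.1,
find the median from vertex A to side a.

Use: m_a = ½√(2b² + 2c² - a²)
m_a = ½√(2·11.5² + 2·12.1² − 10.4²) = ½√(2·132.25 + 2·146.41 − 108.16) = ½√(264.5 + 292.82 − 108.16) = ½√449.16
√449.16 ≈ 21.1934, so m_a ≈ 10.5967

m_a = 10.6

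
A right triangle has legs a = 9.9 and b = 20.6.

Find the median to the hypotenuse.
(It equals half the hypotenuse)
Hypotenuse c = √(a² + b²) = √(98.01 + 424.36) = √522.37 ≈ 22.8554
Median to hypotenuse = c/2 ≈ 22.8554/2 ≈ 11.4277

Median = 11.43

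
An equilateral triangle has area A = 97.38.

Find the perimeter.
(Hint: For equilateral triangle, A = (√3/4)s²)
A = (√3/4)s²  ⇒  s² = 4A/√3 = 4·97.38/√3 = 389.52/1.73205 ≈ 224.889
s ≈ √224.889 ≈ 14.9963
Perimeter = 3s ≈ 3·14.9963 ≈ 44.9889

Perimeter = 44.99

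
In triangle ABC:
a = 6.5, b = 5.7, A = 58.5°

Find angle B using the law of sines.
a/sin(A) = b/sin(B)  ⇒  sin(B) = b·sin(A)/a = 5.7·sin(58.5°)/6.5
sin(58.5°) ≈ 0.85264
sin(B) ≈ 5.7·0.85264/6.5 ≈ 4.86005/6.5 ≈ 0.7477
B = arcsin(0.7477) ≈ 48.3915°
(Since b ≤ a we need B ≤ A, so the obtuse alternative 180° − 48.3915° ≈ 131.608° is rejected.)

B = 48.39°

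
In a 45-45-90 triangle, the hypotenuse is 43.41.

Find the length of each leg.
In a 45-45-90 triangle hypotenuse = leg·√2, so leg = hypotenuse/√2.
Leg = 43.41/√2 ≈ 43.41/1.41421 ≈ 30.6955

Each leg = 30.7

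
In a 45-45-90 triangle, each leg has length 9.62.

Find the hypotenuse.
In a 45-45-90 triangle the sides are in ratio 1 : 1 : √2, so hypotenuse = leg·√2.
Hypotenuse = 9.62·√2 ≈ 9.62·1.41421 ≈ 13.6047

Hypotenuse = 9.62√2 = 13.6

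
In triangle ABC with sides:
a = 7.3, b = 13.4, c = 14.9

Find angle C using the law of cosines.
c² = a² + b² − 2ab·cos(C)  ⇒  cos(C) = (a² + b² − c²)/(2ab)
cos(C) = (7.3² + 13.4² − 14.9²)/(2·7.3·13.4) = (53.29 + 179.56 − 222.01)/195.64 = 10.84/195.64 ≈ 0.0554079
C = arccos(0.0554079) ≈ 86.8237°

C = 86.82°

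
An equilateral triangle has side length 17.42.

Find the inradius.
r = Area/s with s the semi-perimeter.
Area = (√3/4)·17.42² = (√3/4)·303.4564 ≈ 0.433013·303.4564 ≈ 131.4
s = 3·17.42/2 = 26.13
r ≈ 131.4/26.13 ≈ 5.02872
(Equivalently r = side/(2√3) = 17.42/3.4641 ≈ 5.02872.)

r = 5.029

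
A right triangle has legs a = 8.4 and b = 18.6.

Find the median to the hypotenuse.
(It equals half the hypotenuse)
Hypotenuse c = √(a² + b²) = √(70.56 + 345.96) = √416.52 ≈ 20.4088
Median to hypotenuse = c/2 ≈ 20.4088/2 ≈ 10.2044

Median = 10.2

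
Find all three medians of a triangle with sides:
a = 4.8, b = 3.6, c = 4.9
Median formula: m_a = ½√(2b² + 2c² − a²) (and cyclically). a² = 23.04, b² = 12.96, c² = 24.01.
m_a = ½√(2·12.96 + 2·24.01 − 23.04) = ½√50.9 ≈ ½·7.13442 ≈ 3.56721
m_b = ½√(2·23.04 + 2·24.01 − 12.96) = ½√81.14 ≈ ½·9.00777 ≈ 4.50389
m_c = ½√(2·23.04 + 2·12.96 − 24.01) = ½√47.99 ≈ ½·6.92748 ≈ 3.46374

m_a = 3.567, m_b = 4.504, m_c = 3.464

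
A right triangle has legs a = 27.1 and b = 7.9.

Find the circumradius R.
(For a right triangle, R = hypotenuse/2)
Hypotenuse c = √(a² + b²) = √(734.41 + 62.41) = √796.82 ≈ 28.228
R = c/2 ≈ 28.228/2 ≈ 14.114

R = 14.11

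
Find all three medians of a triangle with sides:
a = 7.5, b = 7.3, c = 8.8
Median formula: m_a = ½√(2b² + 2c² − a²) (and cyclically). a² = 56.25, b² = 53.29, c² = 77.44.
m_a = ½√(2·53.29 + 2·77.44 − 56.25) = ½√205.21 ≈ ½·14.3252 ≈ 7.16258
m_b = ½√(2·56.25 + 2·77.44 − 53.29) = ½√214.09 ≈ ½·14.6318 ≈ 7.31591
m_c = ½√(2·56.25 + 2·53.29 − 77.44) = ½√141.64 ≈ ½·11.9013 ≈ 5.95063

m_a = 7.163, m_b = 7.316, m_c = 5.951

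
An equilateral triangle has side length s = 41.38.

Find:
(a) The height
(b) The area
(a) The height splits the triangle into two 30-60-90 halves: h = s·√3/2 = 41.38·1.73205/2 ≈ 71.6723/2 ≈ 35.8361
(b) Area = (√3/4)·s² = (√3/4)·41.38² = (√3/4)·1712.3044 ≈ 0.433013·1712.3044 ≈ 741.45

Height = 35.84, Area = 741.4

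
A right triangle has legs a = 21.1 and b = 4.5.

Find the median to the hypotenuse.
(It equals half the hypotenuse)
Hypotenuse c = √(a² + b²) = √(445.21 + 20.25) = √465.46 ≈ 21.5745
Median to hypotenuse = c/2 ≈ 21.5745/2 ≈ 10.7873

Median = 10.79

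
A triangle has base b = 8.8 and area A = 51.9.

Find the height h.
A = ½·b·h  ⇒  h = 2A/b = 2·51.9/8.8 = 103.8/8.8 ≈ 11.7955

h = 11.8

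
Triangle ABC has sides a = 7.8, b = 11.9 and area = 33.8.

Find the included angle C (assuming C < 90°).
Area = ½·a·b·sin(C)  ⇒  sin(C) = 2·Area/(a·b) = 2·33.8/(7.8·11.9) = 67.6/92.82 ≈ 0.728291
C = arcsin(0.728291) ≈ 46.7433° (taking the acute solution since C < 90°)

C = 46.74°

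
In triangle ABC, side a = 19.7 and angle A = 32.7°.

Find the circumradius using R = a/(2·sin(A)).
R = a/(2·sin(A)) = 19.7/(2·sin(32.7°))
sin(32.7°) ≈ 0.54024
R ≈ 19.7/(2·0.54024) = 19.7/1.08048 ≈ 18.2326

R = 18.23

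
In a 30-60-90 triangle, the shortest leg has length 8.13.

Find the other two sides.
In a 30-60-90 triangle the sides are in ratio 1 : √3 : 2 (short leg : long leg : hypotenuse).
Long leg = 8.13·√3 ≈ 8.13·1.73205 ≈ 14.0816
Hypotenuse = 2·8.13 = 16.26

Long leg = 8.13√3 = 14.08, Hypotenuse = 16.26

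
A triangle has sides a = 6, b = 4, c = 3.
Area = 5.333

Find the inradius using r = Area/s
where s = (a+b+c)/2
s = (6 + 4 + 3)/2 = 13/2 = 6.5
r = Area/s = 5.333/6.5 ≈ 0.820462

r = 0.8205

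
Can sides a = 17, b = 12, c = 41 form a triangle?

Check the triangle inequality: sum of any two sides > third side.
a + b vs c: 17 + 12 = 29 ≤ 41  ✗
a + c vs b: 17 + 41 = 58 > 12  ✓
b + c vs a: 12 + 41 = 53 > 17  ✓

No: 17 + 12 = 29 is not > 41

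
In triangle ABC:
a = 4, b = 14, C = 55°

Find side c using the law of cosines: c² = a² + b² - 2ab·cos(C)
c² = 4² + 14² − 2·4·14·cos(55°)
cos(55°) ≈ 0.573576
c² ≈ 16 + 196 − 112·(0.573576) ≈ 212 − 64.2406 ≈ 147.759
c ≈ √147.759 ≈ 12.1556

c = 12.16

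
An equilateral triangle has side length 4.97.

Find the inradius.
r = Area/s with s the semi-perimeter.
Area = (√3/4)·4.97² = (√3/4)·24.7009 ≈ 0.433013·24.7009 ≈ 10.6958
s = 3·4.97/2 = 7.455
r ≈ 10.6958/7.455 ≈ 1.43472
(Equivalently r = side/(2√3) = 4.97/3.4641 ≈ 1.43472.)

r = 1.435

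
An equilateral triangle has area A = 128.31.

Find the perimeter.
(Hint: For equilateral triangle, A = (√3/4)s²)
A = (√3/4)s²  ⇒  s² = 4A/√3 = 4·128.31/√3 = 513.24/1.73205 ≈ 296.319
s ≈ √296.319 ≈ 17.2139
Perimeter = 3s ≈ 3·17.2139 ≈ 51.6418

Perimeter = 51.64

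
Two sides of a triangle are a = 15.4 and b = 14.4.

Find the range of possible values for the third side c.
Triangle inequality: |a − b| < c < a + b
|a − b| = |15.4 − 14.4| = 1
a + b = 15.4 + 14.4 = 29.8

1 < c < 29.8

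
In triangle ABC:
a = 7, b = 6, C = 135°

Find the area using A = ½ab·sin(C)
A = ½·a·b·sin(C) = ½·7·6·sin(135°)
sin(135°) ≈ 0.707107
A ≈ ½·42·0.707107 = 21·0.707107 ≈ 14.8492

Area = 14.85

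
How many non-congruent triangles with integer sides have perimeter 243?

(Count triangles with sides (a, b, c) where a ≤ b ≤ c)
Let a ≤ b ≤ c with a + b + c = 243. The only binding inequality is a + b > c, i.e. 243 − c > c, so c < 243/2; and c ≥ 243/3 since c is the largest side.
So 81 ≤ c ≤ 121. For each c, b runs from ⌈(243 − c)/2⌉ up to c (then a = 243 − b − c satisfies 1 ≤ a ≤ b automatically), giving c − ⌈(243 − c)/2⌉ + 1 choices.
Summing over c: 1 + 2 + 4 + 5 + … + 59 + 61  (41 terms, c = 81, …, 121) = 1261
Check (closed form: nearest integer to p²/48 for even p, (p+3)²/48 for odd p): (243+3)²/48 = 246²/48 = 60516/48 ≈ 1260.75 → 1261

1261 triangles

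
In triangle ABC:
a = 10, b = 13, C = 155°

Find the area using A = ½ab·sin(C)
A = ½·a·b·sin(C) = ½·10·13·sin(155°)
sin(155°) ≈ 0.422618
A ≈ ½·130·0.422618 = 65·0.422618 ≈ 27.4702

Area = 27.47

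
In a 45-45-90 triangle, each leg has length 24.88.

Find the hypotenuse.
In a 45-45-90 triangle the sides are in ratio 1 : 1 : √2, so hypotenuse = leg·√2.
Hypotenuse = 24.88·√2 ≈ 24.88·1.41421 ≈ 35.1856

Hypotenuse = 24.88√2 = 35.19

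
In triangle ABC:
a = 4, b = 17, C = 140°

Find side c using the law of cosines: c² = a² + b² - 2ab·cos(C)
c² = 4² + 17² − 2·4·17·cos(140°)
cos(140°) ≈ -0.766044
c² ≈ 16 + 289 − 136·(-0.766044) ≈ 305 + 104.182 ≈ 409.182
c ≈ √409.182 ≈ 20.2282

c = 20.23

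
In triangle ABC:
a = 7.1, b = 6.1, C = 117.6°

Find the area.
Two sides and the included angle (SAS): A = ½·a·b·sin(C) = ½·7.1·6.1·sin(117.6°)
sin(117.6°) ≈ 0.886204
A ≈ ½·43.31·0.886204 = 21.655·0.886204 ≈ 19.1907

Area = 19.19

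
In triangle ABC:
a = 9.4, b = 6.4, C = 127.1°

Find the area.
Two sides and the included angle (SAS): A = ½·a·b·sin(C) = ½·9.4·6.4·sin(127.1°)
sin(127.1°) ≈ 0.797584
A ≈ ½·60.16·0.797584 = 30.08·0.797584 ≈ 23.9913

Area = 23.99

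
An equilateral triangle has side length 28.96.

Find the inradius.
r = Area/s with s the semi-perimeter.
Area = (√3/4)·28.96² = (√3/4)·838.6816 ≈ 0.433013·838.6816 ≈ 363.16
s = 3·28.96/2 = 43.44
r ≈ 363.16/43.44 ≈ 8.36003
(Equivalently r = side/(2√3) = 28.96/3.4641 ≈ 8.36003.)

r = 8.36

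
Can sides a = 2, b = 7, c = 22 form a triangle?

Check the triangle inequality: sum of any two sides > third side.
a + b vs c: 2 + 7 = 9 ≤ 22  ✗
a + c vs b: 2 + 22 = 24 > 7  ✓
b + c vs a: 7 + 22 = 29 > 2  ✓

No: 2 + 7 = 9 is not > 22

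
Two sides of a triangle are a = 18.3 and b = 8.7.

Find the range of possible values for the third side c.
Triangle inequality: |a − b| < c < a + b
|a − b| = |18.3 − 8.7| = 9.6
a + b = 18.3 + 8.7 = 27

9.6 < c < 27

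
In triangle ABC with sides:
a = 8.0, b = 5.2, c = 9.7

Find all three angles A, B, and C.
Law of cosines for each angle (a² = 64, b² = 27.04, c² = 94.09):
cos(A) = (b² + c² − a²)/(2bc) = (27.04 + 94.09 − 64)/(2·5.2·9.7) = 57.13/100.88 ≈ 0.566316  ⇒  A ≈ 55.5062°
cos(B) = (a² + c² − b²)/(2ac) = (64 + 94.09 − 27.04)/(2·8.0·9.7) = 131.05/155.2 ≈ 0.844394  ⇒  B ≈ 32.3929°
cos(C) = (a² + b² − c²)/(2ab) = (64 + 27.04 − 94.09)/(2·8.0·5.2) = -3.05/83.2 ≈ -0.0366587  ⇒  C ≈ 92.1009°
Check: A + B + C ≈ 180°

A = 55.51°, B = 32.39°, C = 92.1°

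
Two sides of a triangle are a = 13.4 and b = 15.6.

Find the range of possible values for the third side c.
Triangle inequality: |a − b| < c < a + b
|a − b| = |13.4 − 15.6| = 2.2
a + b = 13.4 + 15.6 = 29

2.2 < c < 29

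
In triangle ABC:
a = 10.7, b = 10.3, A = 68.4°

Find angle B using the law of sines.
a/sin(A) = b/sin(B)  ⇒  sin(B) = b·sin(A)/a = 10.3·sin(68.4°)/10.7
sin(68.4°) ≈ 0.929776
sin(B) ≈ 10.3·0.929776/10.7 ≈ 9.5767/10.7 ≈ 0.895018
B = arcsin(0.895018) ≈ 63.5108°
(Since b ≤ a we need B ≤ A, so the obtuse alternative 180° − 63.5108° ≈ 116.489° is rejected.)

B = 63.51°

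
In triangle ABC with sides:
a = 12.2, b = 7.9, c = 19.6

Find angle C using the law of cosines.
c² = a² + b² − 2ab·cos(C)  ⇒  cos(C) = (a² + b² − c²)/(2ab)
cos(C) = (12.2² + 7.9² − 19.6²)/(2·12.2·7.9) = (148.84 + 62.41 − 384.16)/192.76 = -172.91/192.76 ≈ -0.897022
C = arccos(-0.897022) ≈ 153.769°

C = 153.8°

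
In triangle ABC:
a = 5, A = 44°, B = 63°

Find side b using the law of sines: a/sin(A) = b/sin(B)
a/sin(A) = b/sin(B)  ⇒  b = a·sin(B)/sin(A) = 5·sin(63°)/sin(44°)
sin(63°) ≈ 0.891007, sin(44°) ≈ 0.694658
b ≈ 5·0.891007/0.694658 ≈ 4.45503/0.694658 ≈ 6.41327

b = 6.413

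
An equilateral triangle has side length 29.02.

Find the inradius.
r = Area/s with s the semi-perimeter.
Area = (√3/4)·29.02² = (√3/4)·842.1604 ≈ 0.433013·842.1604 ≈ 364.666
s = 3·29.02/2 = 43.53
r ≈ 364.666/43.53 ≈ 8.37735
(Equivalently r = side/(2√3) = 29.02/3.4641 ≈ 8.37735.)

r = 8.377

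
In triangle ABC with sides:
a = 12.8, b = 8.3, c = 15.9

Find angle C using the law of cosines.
c² = a² + b² − 2ab·cos(C)  ⇒  cos(C) = (a² + b² − c²)/(2ab)
cos(C) = (12.8² + 8.3² − 15.9²)/(2·12.8·8.3) = (163.84 + 68.89 − 252.81)/212.48 = -20.08/212.48 ≈ -0.094503
C = arccos(-0.094503) ≈ 95.4227°

C = 95.42°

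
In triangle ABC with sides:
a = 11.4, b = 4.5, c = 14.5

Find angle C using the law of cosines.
c² = a² + b² − 2ab·cos(C)  ⇒  cos(C) = (a² + b² − c²)/(2ab)
cos(C) = (11.4² + 4.5² − 14.5²)/(2·11.4·4.5) = (129.96 + 20.25 − 210.25)/102.6 = -60.04/102.6 ≈ -0.585185
C = arccos(-0.585185) ≈ 125.816°

C = 125.8°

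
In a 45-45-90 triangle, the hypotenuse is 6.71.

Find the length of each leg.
In a 45-45-90 triangle hypotenuse = leg·√2, so leg = hypotenuse/√2.
Leg = 6.71/√2 ≈ 6.71/1.41421 ≈ 4.74469

Each leg = 4.745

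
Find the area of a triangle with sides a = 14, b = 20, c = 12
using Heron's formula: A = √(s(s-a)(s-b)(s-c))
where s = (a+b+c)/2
s = (14 + 20 + 12)/2 = 46/2 = 23
s − a = 9, s − b = 3, s − c = 11
s(s−a)(s−b)(s−c) = 23·9·3·11 = 6831
Area = √6831 ≈ 82.6499

s = 23.0, Area = 82.65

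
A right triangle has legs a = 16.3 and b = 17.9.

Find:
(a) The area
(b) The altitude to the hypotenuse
(a) The legs are perpendicular, so Area = ½·a·b = ½·16.3·17.9 = ½·291.77 = 145.885
(b) Hypotenuse c = √(a² + b²) = √(265.69 + 320.41) = √586.1 ≈ 24.2095
    Area = ½·c·h_c  ⇒  h_c = 2·Area/c = 291.77/24.2095 ≈ 12.0519

Area = 145.885, h_c = 12.05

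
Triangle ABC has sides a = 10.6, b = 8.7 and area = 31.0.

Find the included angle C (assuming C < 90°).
Area = ½·a·b·sin(C)  ⇒  sin(C) = 2·Area/(a·b) = 2·31.0/(10.6·8.7) = 62/92.22 ≈ 0.672305
C = arcsin(0.672305) ≈ 42.2452° (taking the acute solution since C < 90°)

C = 42.25°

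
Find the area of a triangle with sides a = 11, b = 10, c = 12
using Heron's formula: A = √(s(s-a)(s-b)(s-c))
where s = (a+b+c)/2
s = (11 + 10 + 12)/2 = 33/2 = 16.5
s − a = 5.5, s − b = 6.5, s − c = 4.5
s(s−a)(s−b)(s−c) = 16.5·5.5·6.5·4.5 = 2654.4375
Area = √2654.4375 ≈ 51.5212

s = 16.5, Area = 51.52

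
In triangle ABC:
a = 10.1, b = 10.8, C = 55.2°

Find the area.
Two sides and the included angle (SAS): A = ½·a·b·sin(C) = ½·10.1·10.8·sin(55.2°)
sin(55.2°) ≈ 0.821149
A ≈ ½·109.08·0.821149 = 54.54·0.821149 ≈ 44.7855

Area = 44.79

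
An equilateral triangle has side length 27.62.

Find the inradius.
r = Area/s with s the semi-perimeter.
Area = (√3/4)·27.62² = (√3/4)·762.8644 ≈ 0.433013·762.8644 ≈ 330.33
s = 3·27.62/2 = 41.43
r ≈ 330.33/41.43 ≈ 7.97321
(Equivalently r = side/(2√3) = 27.62/3.4641 ≈ 7.97321.)

r = 7.973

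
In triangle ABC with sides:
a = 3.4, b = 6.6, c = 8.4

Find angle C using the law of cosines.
c² = a² + b² − 2ab·cos(C)  ⇒  cos(C) = (a² + b² − c²)/(2ab)
cos(C) = (3.4² + 6.6² − 8.4²)/(2·3.4·6.6) = (11.56 + 43.56 − 70.56)/44.88 = -15.44/44.88 ≈ -0.344029
C = arccos(-0.344029) ≈ 110.123°

C = 110.1°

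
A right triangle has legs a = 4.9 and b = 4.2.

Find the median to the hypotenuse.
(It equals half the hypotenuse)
Hypotenuse c = √(a² + b²) = √(24.01 + 17.64) = √41.65 ≈ 6.45368
Median to hypotenuse = c/2 ≈ 6.45368/2 ≈ 3.22684

Median = 3.227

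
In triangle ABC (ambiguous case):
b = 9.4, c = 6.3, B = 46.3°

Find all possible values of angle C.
b/sin(B) = c/sin(C)  ⇒  sin(C) = c·sin(B)/b = 6.3·sin(46.3°)/9.4
sin(46.3°) ≈ 0.722967
sin(C) ≈ 6.3·0.722967/9.4 ≈ 4.55469/9.4 ≈ 0.484542
Candidate 1: C₁ = arcsin(0.484542) ≈ 28.9825°  →  A = 180° − 46.3° − 28.9825° ≈ 104.718° > 0, valid
Candidate 2: C₂ = 180° − C₁ ≈ 151.018°  →  A = 180° − 46.3° − 151.018° ≈ -17.3175° ≤ 0, not a valid triangle

C = 28.98° (one solution)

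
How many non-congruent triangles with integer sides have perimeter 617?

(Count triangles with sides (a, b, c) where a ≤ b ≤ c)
Let a ≤ b ≤ c with a + b + c = 617. The only binding inequality is a + b > c, i.e. 617 − c > c, so c < 617/2; and c ≥ 617/3 since c is the largest side.
So 206 ≤ c ≤ 308. For each c, b runs from ⌈(617 − c)/2⌉ up to c (then a = 617 − b − c satisfies 1 ≤ a ≤ b automatically), giving c − ⌈(617 − c)/2⌉ + 1 choices.
Summing over c: 1 + 3 + 4 + 6 + … + 153 + 154  (103 terms, c = 206, …, 308) = 8008
Check (closed form: nearest integer to p²/48 for even p, (p+3)²/48 for odd p): (617+3)²/48 = 620²/48 = 384400/48 ≈ 8008.33 → 8008

8008 triangles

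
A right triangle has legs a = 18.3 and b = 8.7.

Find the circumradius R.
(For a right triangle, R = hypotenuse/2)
Hypotenuse c = √(a² + b²) = √(334.89 + 75.69) = √410.58 ≈ 20.2628
R = c/2 ≈ 20.2628/2 ≈ 10.1314

R = 10.13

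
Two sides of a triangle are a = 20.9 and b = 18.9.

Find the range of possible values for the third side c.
Triangle inequality: |a − b| < c < a + b
|a − b| = |20.9 − 18.9| = 2
a + b = 20.9 + 18.9 = 39.8

2 < c < 39.8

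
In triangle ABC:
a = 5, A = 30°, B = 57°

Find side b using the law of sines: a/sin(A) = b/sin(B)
a/sin(A) = b/sin(B)  ⇒  b = a·sin(B)/sin(A) = 5·sin(57°)/sin(30°)
sin(57°) ≈ 0.838671, sin(30°) ≈ 0.5
b ≈ 5·0.838671/0.5 ≈ 4.19335/0.5 ≈ 8.38671

b = 8.387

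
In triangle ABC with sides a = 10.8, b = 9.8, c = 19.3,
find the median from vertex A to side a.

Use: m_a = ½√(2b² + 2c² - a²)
m_a = ½√(2·9.8² + 2·19.3² − 10.8²) = ½√(2·96.04 + 2·372.49 − 116.64) = ½√(192.08 + 744.98 − 116.64) = ½√820.42
√820.42 ≈ 28.643, so m_a ≈ 14.3215

m_a = 14.32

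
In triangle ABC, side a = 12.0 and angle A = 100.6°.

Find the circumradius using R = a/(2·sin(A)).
R = a/(2·sin(A)) = 12.0/(2·sin(100.6°))
sin(100.6°) ≈ 0.982935
R ≈ 12.0/(2·0.982935) = 12.0/1.96587 ≈ 6.10417

R = 6.104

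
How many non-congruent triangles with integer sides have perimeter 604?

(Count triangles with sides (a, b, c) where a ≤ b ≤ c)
Let a ≤ b ≤ c with a + b + c = 604. The only binding inequality is a + b > c, i.e. 604 − c > c, so c < 604/2; and c ≥ 604/3 since c is the largest side.
So 202 ≤ c ≤ 301. For each c, b runs from ⌈(604 − c)/2⌉ up to c (then a = 604 − b − c satisfies 1 ≤ a ≤ b automatically), giving c − ⌈(604 − c)/2⌉ + 1 choices.
Summing over c: 2 + 3 + 5 + 6 + … + 149 + 150  (100 terms, c = 202, …, 301) = 7600
Check (closed form: nearest integer to p²/48 for even p, (p+3)²/48 for odd p): 604²/48 = 364816/48 ≈ 7600.33 → 7600

7600 triangles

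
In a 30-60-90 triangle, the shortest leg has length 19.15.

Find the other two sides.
In a 30-60-90 triangle the sides are in ratio 1 : √3 : 2 (short leg : long leg : hypotenuse).
Long leg = 19.15·√3 ≈ 19.15·1.73205 ≈ 33.1688
Hypotenuse = 2·19.15 = 38.3

Long leg = 19.15√3 = 33.17, Hypotenuse = 38.3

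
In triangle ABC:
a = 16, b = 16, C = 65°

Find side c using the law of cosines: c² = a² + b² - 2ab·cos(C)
c² = 16² + 16² − 2·16·16·cos(65°)
cos(65°) ≈ 0.422618
c² ≈ 256 + 256 − 512·(0.422618) ≈ 512 − 216.381 ≈ 295.619
c ≈ √295.619 ≈ 17.1936

c = 17.19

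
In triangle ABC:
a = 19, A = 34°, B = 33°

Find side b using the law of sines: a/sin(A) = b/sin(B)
a/sin(A) = b/sin(B)  ⇒  b = a·sin(B)/sin(A) = 19·sin(33°)/sin(34°)
sin(33°) ≈ 0.544639, sin(34°) ≈ 0.559193
b ≈ 19·0.544639/0.559193 ≈ 10.3481/0.559193 ≈ 18.5055

b = 18.51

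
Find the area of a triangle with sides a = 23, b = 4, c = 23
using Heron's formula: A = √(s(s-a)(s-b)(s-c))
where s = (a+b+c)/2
s = (23 + 4 + 23)/2 = 50/2 = 25
s − a = 2, s − b = 21, s − c = 2
s(s−a)(s−b)(s−c) = 25·2·21·2 = 2100
Area = √2100 ≈ 45.8258

s = 25.0, Area = 45.83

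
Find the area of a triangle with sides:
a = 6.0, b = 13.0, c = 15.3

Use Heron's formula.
s = (6.0 + 13.0 + 15.3)/2 = 34.3/2 = 17.15
s − a = 11.15, s − b = 4.15, s − c = 1.85
s(s−a)(s−b)(s−c) = 17.15·11.15·4.15·1.85 ≈ 1468.11
Area = √1468.11 ≈ 38.3159

Area = 38.32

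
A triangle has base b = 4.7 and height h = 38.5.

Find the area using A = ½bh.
A = ½·b·h = ½·4.7·38.5 = ½·180.95 = 90.475

Area = 90.475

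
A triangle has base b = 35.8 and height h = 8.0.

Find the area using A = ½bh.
A = ½·b·h = ½·35.8·8.0 = ½·286.4 = 143.2

Area = 143.2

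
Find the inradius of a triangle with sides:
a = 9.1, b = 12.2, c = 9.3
r = Area/s where s is the semi-perimeter.
s = (9.1 + 12.2 + 9.3)/2 = 30.6/2 = 15.3
Area = √(s(s−a)(s−b)(s−c)) = √(15.3·6.2·3.1·6) ≈ √1764.4 ≈ 42.0047
r ≈ 42.0047/15.3 ≈ 2.74541

r = 2.745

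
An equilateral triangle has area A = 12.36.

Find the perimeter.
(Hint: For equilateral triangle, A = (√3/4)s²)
A = (√3/4)s²  ⇒  s² = 4A/√3 = 4·12.36/√3 = 49.44/1.73205 ≈ 28.5442
s ≈ √28.5442 ≈ 5.34268
Perimeter = 3s ≈ 3·5.34268 ≈ 16.028

Perimeter = 16.03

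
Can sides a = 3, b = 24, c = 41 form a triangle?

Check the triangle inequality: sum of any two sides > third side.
a + b vs c: 3 + 24 = 27 ≤ 41  ✗
a + c vs b: 3 + 41 = 44 > 24  ✓
b + c vs a: 24 + 41 = 65 > 3  ✓

No: 3 + 24 = 27 is not > 41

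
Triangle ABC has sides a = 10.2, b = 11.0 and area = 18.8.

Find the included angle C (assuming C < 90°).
Area = ½·a·b·sin(C)  ⇒  sin(C) = 2·Area/(a·b) = 2·18.8/(10.2·11.0) = 37.6/112.2 ≈ 0.335116
C = arcsin(0.335116) ≈ 19.5796° (taking the acute solution since C < 90°)

C = 19.58°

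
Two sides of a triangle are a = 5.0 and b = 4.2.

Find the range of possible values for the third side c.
Triangle inequality: |a − b| < c < a + b
|a − b| = |5.0 − 4.2| = 0.8
a + b = 5.0 + 4.2 = 9.2

0.8 < c < 9.2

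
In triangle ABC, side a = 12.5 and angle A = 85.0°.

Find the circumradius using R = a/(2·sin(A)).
R = a/(2·sin(A)) = 12.5/(2·sin(85.0°))
sin(85.0°) ≈ 0.996195
R ≈ 12.5/(2·0.996195) = 12.5/1.99239 ≈ 6.27387

R = 6.274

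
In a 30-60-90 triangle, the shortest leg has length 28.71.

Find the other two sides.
In a 30-60-90 triangle the sides are in ratio 1 : √3 : 2 (short leg : long leg : hypotenuse).
Long leg = 28.71·√3 ≈ 28.71·1.73205 ≈ 49.7272
Hypotenuse = 2·28.71 = 57.42

Long leg = 28.71√3 = 49.73, Hypotenuse = 57.42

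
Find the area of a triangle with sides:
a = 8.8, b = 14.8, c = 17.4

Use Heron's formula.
s = (8.8 + 14.8 + 17.4)/2 = 41/2 = 20.5
s − a = 11.7, s − b = 5.7, s − c = 3.1
s(s−a)(s−b)(s−c) = 20.5·11.7·5.7·3.1 ≈ 4238.15
Area = √4238.15 ≈ 65.1011

Area = 65.1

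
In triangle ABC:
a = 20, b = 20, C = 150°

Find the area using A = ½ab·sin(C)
A = ½·a·b·sin(C) = ½·20·20·sin(150°)
sin(150°) ≈ 0.5
A ≈ ½·400·0.5 = 200·0.5 ≈ 100

Area = 100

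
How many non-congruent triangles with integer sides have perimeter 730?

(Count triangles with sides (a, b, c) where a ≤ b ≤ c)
Let a ≤ b ≤ c with a + b + c = 730. The only binding inequality is a + b > c, i.e. 730 − c > c, so c < 730/2; and c ≥ 730/3 since c is the largest side.
So 244 ≤ c ≤ 364. For each c, b runs from ⌈(730 − c)/2⌉ up to c (then a = 730 − b − c satisfies 1 ≤ a ≤ b automatically), giving c − ⌈(730 − c)/2⌉ + 1 choices.
Summing over c: 2 + 3 + 5 + 6 + … + 180 + 182  (121 terms, c = 244, …, 364) = 11102
Check (closed form: nearest integer to p²/48 for even p, (p+3)²/48 for odd p): 730²/48 = 532900/48 ≈ 11102.08 → 11102

11102 triangles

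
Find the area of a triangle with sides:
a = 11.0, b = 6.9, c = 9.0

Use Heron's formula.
s = (11.0 + 6.9 + 9.0)/2 = 26.9/2 = 13.45
s − a = 2.45, s − b = 6.55, s − c = 4.45
s(s−a)(s−b)(s−c) = 13.45·2.45·6.55·4.45 ≈ 960.483
Area = √960.483 ≈ 30.9917

Area = 30.99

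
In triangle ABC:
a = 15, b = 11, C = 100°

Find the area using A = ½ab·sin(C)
A = ½·a·b·sin(C) = ½·15·11·sin(100°)
sin(100°) ≈ 0.984808
A ≈ ½·165·0.984808 = 82.5·0.984808 ≈ 81.2466

Area = 81.25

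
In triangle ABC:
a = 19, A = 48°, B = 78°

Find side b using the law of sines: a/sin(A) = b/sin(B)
a/sin(A) = b/sin(B)  ⇒  b = a·sin(B)/sin(A) = 19·sin(78°)/sin(48°)
sin(78°) ≈ 0.978148, sin(48°) ≈ 0.743145
b ≈ 19·0.978148/0.743145 ≈ 18.5848/0.743145 ≈ 25.0083

b = 25.01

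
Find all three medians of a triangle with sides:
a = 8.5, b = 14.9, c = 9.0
Median formula: m_a = ½√(2b² + 2c² − a²) (and cyclically). a² = 72.25, b² = 222.01, c² = 81.
m_a = ½√(2·222.01 + 2·81 − 72.25) = ½√533.77 ≈ ½·23.1035 ≈ 11.5517
m_b = ½√(2·72.25 + 2·81 − 222.01) = ½√84.49 ≈ ½·9.19184 ≈ 4.59592
m_c = ½√(2·72.25 + 2·222.01 − 81) = ½√507.52 ≈ ½·22.5282 ≈ 11.2641

m_a = 11.55, m_b = 4.596, m_c = 11.26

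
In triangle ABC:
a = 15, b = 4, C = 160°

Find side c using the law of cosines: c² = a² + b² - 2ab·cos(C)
c² = 15² + 4² − 2·15·4·cos(160°)
cos(160°) ≈ -0.939693
c² ≈ 225 + 16 − 120·(-0.939693) ≈ 241 + 112.763 ≈ 353.763
c ≈ √353.763 ≈ 18.8086

c = 18.81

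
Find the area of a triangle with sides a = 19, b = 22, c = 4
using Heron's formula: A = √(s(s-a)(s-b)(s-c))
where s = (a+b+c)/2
s = (19 + 22 + 4)/2 = 45/2 = 22.5
s − a = 3.5, s − b = 0.5, s − c = 18.5
s(s−a)(s−b)(s−c) = 22.5·3.5·0.5·18.5 = 728.4375
Area = √728.4375 ≈ 26.9896

s = 22.5, Area = 26.99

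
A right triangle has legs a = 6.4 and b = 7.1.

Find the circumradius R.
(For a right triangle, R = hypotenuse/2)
Hypotenuse c = √(a² + b²) = √(40.96 + 50.41) = √91.37 ≈ 9.55877
R = c/2 ≈ 9.55877/2 ≈ 4.77938

R = 4.779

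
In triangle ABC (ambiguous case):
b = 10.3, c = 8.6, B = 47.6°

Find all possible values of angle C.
b/sin(B) = c/sin(C)  ⇒  sin(C) = c·sin(B)/b = 8.6·sin(47.6°)/10.3
sin(47.6°) ≈ 0.738455
sin(C) ≈ 8.6·0.738455/10.3 ≈ 6.35072/10.3 ≈ 0.616574
Candidate 1: C₁ = arcsin(0.616574) ≈ 38.0664°  →  A = 180° − 47.6° − 38.0664° ≈ 94.3336° > 0, valid
Candidate 2: C₂ = 180° − C₁ ≈ 141.934°  →  A = 180° − 47.6° − 141.934° ≈ -9.5336° ≤ 0, not a valid triangle

C = 38.07° (one solution)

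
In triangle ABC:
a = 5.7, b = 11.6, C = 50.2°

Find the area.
Two sides and the included angle (SAS): A = ½·a·b·sin(C) = ½·5.7·11.6·sin(50.2°)
sin(50.2°) ≈ 0.768284
A ≈ ½·66.12·0.768284 = 33.06·0.768284 ≈ 25.3995

Area = 25.4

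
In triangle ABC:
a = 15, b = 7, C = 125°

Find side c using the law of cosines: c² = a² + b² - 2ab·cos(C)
c² = 15² + 7² − 2·15·7·cos(125°)
cos(125°) ≈ -0.573576
c² ≈ 225 + 49 − 210·(-0.573576) ≈ 274 + 120.451 ≈ 394.451
c ≈ √394.451 ≈ 19.8608

c = 19.86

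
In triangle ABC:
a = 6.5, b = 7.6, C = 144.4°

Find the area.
Two sides and the included angle (SAS): A = ½·a·b·sin(C) = ½·6.5·7.6·sin(144.4°)
sin(144.4°) ≈ 0.582123
A ≈ ½·49.4·0.582123 = 24.7·0.582123 ≈ 14.3784

Area = 14.38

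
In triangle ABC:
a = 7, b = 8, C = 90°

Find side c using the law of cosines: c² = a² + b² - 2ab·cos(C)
c² = 7² + 8² − 2·7·8·cos(90°)
cos(90°) ≈ 0
c² ≈ 49 + 64 − 112·(0) ≈ 113 − 0 ≈ 113
c ≈ √113 ≈ 10.6301

c = 10.63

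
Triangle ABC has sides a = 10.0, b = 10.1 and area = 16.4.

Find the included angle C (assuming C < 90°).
Area = ½·a·b·sin(C)  ⇒  sin(C) = 2·Area/(a·b) = 2·16.4/(10.0·10.1) = 32.8/101 ≈ 0.324752
C = arcsin(0.324752) ≈ 18.9506° (taking the acute solution since C < 90°)

C = 18.95°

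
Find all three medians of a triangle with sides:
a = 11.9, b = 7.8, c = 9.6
Median formula: m_a = ½√(2b² + 2c² − a²) (and cyclically). a² = 141.61, b² = 60.84, c² = 92.16.
m_a = ½√(2·60.84 + 2·92.16 − 141.61) = ½√164.39 ≈ ½·12.8215 ≈ 6.41073
m_b = ½√(2·141.61 + 2·92.16 − 60.84) = ½√406.7 ≈ ½·20.1668 ≈ 10.0834
m_c = ½√(2·141.61 + 2·60.84 − 92.16) = ½√312.74 ≈ ½·17.6845 ≈ 8.84223

m_a = 6.411, m_b = 10.08, m_c = 8.842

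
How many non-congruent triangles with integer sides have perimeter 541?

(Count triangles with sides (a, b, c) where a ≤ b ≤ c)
Let a ≤ b ≤ c with a + b + c = 541. The only binding inequality is a + b > c, i.e. 541 − c > c, so c < 541/2; and c ≥ 541/3 since c is the largest side.
So 181 ≤ c ≤ 270. For each c, b runs from ⌈(541 − c)/2⌉ up to c (then a = 541 − b − c satisfies 1 ≤ a ≤ b automatically), giving c − ⌈(541 − c)/2⌉ + 1 choices.
Summing over c: 2 + 3 + 5 + 6 + … + 134 + 135  (90 terms, c = 181, …, 270) = 6165
Check (closed form: nearest integer to p²/48 for even p, (p+3)²/48 for odd p): (541+3)²/48 = 544²/48 = 295936/48 ≈ 6165.33 → 6165

6165 triangles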